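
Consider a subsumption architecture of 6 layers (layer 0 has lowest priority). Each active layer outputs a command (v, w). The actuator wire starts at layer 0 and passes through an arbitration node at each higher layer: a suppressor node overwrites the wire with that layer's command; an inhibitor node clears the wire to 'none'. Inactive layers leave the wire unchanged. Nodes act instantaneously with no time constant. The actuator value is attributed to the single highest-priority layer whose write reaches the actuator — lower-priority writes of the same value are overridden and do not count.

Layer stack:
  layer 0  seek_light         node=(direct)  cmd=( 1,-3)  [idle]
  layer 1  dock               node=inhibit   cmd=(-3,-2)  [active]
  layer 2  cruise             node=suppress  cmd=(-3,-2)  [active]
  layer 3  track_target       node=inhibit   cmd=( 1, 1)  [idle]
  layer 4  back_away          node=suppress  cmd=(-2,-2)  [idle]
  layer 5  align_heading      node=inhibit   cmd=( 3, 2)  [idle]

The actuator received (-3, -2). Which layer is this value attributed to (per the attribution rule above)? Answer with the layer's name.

L0 seek_light: idle → wire = none
L1 dock: active, inhibitor → wire = none
L2 cruise: active, suppressor → wire = (-3, -2)
L3 track_target: idle → wire stays (-3, -2)
L4 back_away: idle → wire stays (-3, -2)
L5 align_heading: idle → wire stays (-3, -2)
actuator = (-3, -2)
last writer: layer 2 = cruise

cruise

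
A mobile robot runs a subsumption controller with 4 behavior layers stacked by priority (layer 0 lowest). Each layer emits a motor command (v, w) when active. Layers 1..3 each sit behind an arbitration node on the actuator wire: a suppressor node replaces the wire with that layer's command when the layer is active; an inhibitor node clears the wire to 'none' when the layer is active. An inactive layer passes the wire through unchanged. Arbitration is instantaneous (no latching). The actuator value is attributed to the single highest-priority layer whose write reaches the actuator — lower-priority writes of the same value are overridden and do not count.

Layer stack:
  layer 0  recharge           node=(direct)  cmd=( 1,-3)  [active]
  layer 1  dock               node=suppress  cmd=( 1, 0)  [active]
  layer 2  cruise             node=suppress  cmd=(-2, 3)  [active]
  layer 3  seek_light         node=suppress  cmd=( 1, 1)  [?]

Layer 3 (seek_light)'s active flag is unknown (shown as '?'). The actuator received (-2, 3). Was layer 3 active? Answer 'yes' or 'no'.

If layer 3 is active=yes:
  actuator would be (1, 1)
If layer 3 is active=no:
  actuator would be (-2, 3)
Observed (-2, 3), so layer 3 was idle.

no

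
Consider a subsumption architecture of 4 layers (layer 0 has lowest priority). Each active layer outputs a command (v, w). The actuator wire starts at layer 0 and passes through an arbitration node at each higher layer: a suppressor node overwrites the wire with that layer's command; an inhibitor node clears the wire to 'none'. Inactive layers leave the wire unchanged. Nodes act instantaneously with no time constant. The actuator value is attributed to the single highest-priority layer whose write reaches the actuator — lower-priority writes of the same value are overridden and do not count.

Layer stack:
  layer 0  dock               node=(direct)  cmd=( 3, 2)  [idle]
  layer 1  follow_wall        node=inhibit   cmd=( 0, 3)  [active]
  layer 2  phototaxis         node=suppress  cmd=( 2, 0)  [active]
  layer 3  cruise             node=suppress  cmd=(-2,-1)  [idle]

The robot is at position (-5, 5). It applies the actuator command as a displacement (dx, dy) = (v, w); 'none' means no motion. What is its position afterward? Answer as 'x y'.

-3 5

[0] dock off; wire := none
[1] follow_wall on (inhibit); wire := none
[2] phototaxis on (suppress); wire := (2, 0)
[3] cruise off; pass (2, 0)
output (2, 0)
position: (-5, 5) + (2, 0) = (-3, 5)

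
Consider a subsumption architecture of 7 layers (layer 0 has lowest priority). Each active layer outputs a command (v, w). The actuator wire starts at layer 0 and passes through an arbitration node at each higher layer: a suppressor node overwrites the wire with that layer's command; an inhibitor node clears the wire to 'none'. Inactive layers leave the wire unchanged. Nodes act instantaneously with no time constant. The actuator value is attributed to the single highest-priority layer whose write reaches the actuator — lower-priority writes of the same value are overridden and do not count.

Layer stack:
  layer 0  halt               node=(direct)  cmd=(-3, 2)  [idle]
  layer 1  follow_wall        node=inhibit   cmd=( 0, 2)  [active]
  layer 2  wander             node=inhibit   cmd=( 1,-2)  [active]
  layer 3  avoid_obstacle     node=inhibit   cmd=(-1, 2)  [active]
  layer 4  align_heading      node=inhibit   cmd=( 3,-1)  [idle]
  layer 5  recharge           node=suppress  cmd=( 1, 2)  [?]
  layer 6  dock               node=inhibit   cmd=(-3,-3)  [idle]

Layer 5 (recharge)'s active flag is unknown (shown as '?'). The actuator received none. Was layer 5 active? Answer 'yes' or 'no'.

no

If layer 5 is active=yes:
  actuator would be (1, 2)
If layer 5 is active=no:
  actuator would be none
Observed none, so layer 5 was idle.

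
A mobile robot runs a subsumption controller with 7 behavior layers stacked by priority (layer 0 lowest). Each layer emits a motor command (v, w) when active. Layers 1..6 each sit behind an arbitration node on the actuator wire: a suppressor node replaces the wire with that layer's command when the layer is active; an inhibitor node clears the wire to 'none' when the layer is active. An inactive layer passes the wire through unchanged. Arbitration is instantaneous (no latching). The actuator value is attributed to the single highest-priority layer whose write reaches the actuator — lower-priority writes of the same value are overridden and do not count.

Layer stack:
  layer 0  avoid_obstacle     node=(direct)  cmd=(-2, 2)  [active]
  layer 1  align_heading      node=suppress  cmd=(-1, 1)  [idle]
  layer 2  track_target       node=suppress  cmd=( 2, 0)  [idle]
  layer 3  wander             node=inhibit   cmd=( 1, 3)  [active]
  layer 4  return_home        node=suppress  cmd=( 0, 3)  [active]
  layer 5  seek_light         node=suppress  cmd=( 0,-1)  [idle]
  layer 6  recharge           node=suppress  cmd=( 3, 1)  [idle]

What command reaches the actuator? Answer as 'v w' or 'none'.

[0] avoid_obstacle on; wire := (-2, 2)
[1] align_heading off; pass (-2, 2)
[2] track_target off; pass (-2, 2)
[3] wander on (inhibit); wire := none
[4] return_home on (suppress); wire := (0, 3)
[5] seek_light off; pass (0, 3)
[6] recharge off; pass (0, 3)
output (0, 3)

0 3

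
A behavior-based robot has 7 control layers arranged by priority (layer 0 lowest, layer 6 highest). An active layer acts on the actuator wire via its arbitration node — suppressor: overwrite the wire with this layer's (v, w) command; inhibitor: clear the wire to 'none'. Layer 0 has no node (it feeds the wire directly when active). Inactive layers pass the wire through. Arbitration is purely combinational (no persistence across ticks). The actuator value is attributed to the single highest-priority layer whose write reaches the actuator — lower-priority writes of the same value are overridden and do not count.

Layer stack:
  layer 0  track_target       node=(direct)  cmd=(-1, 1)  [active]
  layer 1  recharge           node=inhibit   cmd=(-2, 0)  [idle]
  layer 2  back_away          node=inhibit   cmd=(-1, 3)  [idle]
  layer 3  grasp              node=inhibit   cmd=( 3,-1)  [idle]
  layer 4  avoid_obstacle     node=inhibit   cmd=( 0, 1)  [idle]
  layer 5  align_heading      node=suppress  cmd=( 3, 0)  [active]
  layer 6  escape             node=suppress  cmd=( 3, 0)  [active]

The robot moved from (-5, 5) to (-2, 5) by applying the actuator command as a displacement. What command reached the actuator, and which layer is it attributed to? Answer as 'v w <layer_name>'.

3 0 escape

displacement = (-2, 5) − (-5, 5) = (3, 0)
[0] track_target on; wire := (-1, 1)
[1] recharge off; pass (-1, 1)
[2] back_away off; pass (-1, 1)
[3] grasp off; pass (-1, 1)
[4] avoid_obstacle off; pass (-1, 1)
[5] align_heading on (suppress); wire := (3, 0)
[6] escape on (suppress); wire := (3, 0)
output (3, 0) — from layer 6 (escape)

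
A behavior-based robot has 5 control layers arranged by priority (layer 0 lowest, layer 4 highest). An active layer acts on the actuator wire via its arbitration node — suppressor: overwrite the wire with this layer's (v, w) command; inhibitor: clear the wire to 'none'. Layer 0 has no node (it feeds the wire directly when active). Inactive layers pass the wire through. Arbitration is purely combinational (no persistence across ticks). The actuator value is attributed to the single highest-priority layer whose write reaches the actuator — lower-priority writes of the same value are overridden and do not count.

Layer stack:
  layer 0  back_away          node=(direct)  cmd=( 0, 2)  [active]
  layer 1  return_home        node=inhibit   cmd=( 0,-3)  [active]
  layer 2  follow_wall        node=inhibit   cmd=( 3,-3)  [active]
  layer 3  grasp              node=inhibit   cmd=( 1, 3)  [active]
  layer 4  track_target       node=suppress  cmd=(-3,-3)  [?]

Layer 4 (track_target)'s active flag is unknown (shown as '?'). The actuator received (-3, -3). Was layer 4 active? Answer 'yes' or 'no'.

yes

If layer 4 is active=yes:
  actuator would be (-3, -3)
If layer 4 is active=no:
  actuator would be none
Observed (-3, -3), so layer 4 was active.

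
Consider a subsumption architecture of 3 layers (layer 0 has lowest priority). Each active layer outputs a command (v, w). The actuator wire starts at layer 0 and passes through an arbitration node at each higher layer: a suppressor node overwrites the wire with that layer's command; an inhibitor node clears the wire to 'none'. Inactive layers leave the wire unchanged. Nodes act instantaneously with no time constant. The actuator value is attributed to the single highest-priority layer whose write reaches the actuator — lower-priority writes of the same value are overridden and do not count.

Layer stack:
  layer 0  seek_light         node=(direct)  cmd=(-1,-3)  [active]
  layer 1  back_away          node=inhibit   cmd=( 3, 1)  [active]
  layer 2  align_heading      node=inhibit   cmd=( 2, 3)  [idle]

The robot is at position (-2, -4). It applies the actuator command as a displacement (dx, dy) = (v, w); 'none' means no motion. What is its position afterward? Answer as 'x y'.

-2 -4

L0 seek_light: active, feeds wire = (-1, -3)
L1 back_away: active, inhibitor → wire = none
L2 align_heading: idle → wire stays none
actuator = none
position: (-2, -4) + none = (-2, -4)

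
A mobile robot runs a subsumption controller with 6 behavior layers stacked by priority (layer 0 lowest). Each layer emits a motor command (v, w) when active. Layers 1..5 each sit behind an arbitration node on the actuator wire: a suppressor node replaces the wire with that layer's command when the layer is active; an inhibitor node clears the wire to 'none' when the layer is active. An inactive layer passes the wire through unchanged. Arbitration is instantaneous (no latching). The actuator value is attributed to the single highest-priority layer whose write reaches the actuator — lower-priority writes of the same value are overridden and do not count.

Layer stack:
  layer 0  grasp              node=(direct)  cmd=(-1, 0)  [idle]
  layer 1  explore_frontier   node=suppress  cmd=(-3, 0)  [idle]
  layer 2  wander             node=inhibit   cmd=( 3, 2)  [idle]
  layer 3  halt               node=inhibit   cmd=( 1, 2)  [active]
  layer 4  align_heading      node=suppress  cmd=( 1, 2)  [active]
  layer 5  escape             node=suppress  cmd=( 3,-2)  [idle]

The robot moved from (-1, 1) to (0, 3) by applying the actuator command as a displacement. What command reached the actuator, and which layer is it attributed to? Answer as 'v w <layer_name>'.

displacement = (0, 3) − (-1, 1) = (1, 2)
[0] grasp off; wire := none
[1] explore_frontier off; pass none
[2] wander off; pass none
[3] halt on (inhibit); wire := none
[4] align_heading on (suppress); wire := (1, 2)
[5] escape off; pass (1, 2)
output (1, 2) — from layer 4 (align_heading)

1 2 align_heading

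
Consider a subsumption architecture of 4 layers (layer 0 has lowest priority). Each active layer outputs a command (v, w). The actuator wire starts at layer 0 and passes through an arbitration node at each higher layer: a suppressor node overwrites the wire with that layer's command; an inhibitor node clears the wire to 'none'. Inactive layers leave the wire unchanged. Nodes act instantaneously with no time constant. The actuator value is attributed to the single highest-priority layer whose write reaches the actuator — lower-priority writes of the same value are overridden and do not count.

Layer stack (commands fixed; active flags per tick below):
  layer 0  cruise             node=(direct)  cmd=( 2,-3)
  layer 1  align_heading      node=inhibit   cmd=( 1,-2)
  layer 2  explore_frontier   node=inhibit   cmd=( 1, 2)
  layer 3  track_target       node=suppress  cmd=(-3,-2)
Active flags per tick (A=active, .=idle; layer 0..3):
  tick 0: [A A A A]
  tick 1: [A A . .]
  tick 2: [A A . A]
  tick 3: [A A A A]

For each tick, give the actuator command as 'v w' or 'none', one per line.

-3 -2
none
-3 -2
-3 -2

tick 0:
  [0] cruise on; wire := (2, -3)
  [1] align_heading on (inhibit); wire := none
  [2] explore_frontier on (inhibit); wire := none
  [3] track_target on (suppress); wire := (-3, -2)
  output (-3, -2)
tick 1:
  [0] cruise on; wire := (2, -3)
  [1] align_heading on (inhibit); wire := none
  [2] explore_frontier off; pass none
  [3] track_target off; pass none
  output none
tick 2:
  [0] cruise on; wire := (2, -3)
  [1] align_heading on (inhibit); wire := none
  [2] explore_frontier off; pass none
  [3] track_target on (suppress); wire := (-3, -2)
  output (-3, -2)
tick 3:
  [0] cruise on; wire := (2, -3)
  [1] align_heading on (inhibit); wire := none
  [2] explore_frontier on (inhibit); wire := none
  [3] track_target on (suppress); wire := (-3, -2)
  output (-3, -2)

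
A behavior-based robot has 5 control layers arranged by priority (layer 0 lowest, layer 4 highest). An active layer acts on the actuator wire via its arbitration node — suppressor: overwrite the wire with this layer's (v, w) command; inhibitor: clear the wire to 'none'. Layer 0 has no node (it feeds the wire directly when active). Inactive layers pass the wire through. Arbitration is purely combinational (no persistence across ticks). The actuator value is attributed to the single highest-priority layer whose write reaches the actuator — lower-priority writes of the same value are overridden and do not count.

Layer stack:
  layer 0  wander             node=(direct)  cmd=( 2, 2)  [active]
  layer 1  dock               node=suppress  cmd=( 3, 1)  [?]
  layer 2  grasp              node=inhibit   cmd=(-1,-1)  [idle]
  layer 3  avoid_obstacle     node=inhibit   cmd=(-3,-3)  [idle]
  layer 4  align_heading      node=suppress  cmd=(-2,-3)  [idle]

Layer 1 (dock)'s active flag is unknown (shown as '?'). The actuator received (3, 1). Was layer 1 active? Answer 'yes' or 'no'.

yes

If layer 1 is active=yes:
  actuator would be (3, 1)
If layer 1 is active=no:
  actuator would be (2, 2)
Observed (3, 1), so layer 1 was active.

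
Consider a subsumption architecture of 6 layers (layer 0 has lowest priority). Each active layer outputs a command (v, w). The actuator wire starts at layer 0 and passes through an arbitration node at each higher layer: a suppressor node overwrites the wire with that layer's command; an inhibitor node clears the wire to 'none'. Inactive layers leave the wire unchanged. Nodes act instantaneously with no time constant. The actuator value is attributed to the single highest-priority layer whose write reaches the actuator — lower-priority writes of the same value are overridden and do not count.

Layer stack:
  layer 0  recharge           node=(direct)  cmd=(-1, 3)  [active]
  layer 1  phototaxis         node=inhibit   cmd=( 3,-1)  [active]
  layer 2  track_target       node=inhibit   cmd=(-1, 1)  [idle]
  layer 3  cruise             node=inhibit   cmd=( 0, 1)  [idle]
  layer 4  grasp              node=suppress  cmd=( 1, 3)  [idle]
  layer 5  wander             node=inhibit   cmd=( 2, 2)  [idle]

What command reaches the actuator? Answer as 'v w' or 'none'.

[0] recharge on; wire := (-1, 3)
[1] phototaxis on (inhibit); wire := none
[2] track_target off; pass none
[3] cruise off; pass none
[4] grasp off; pass none
[5] wander off; pass none
output none

none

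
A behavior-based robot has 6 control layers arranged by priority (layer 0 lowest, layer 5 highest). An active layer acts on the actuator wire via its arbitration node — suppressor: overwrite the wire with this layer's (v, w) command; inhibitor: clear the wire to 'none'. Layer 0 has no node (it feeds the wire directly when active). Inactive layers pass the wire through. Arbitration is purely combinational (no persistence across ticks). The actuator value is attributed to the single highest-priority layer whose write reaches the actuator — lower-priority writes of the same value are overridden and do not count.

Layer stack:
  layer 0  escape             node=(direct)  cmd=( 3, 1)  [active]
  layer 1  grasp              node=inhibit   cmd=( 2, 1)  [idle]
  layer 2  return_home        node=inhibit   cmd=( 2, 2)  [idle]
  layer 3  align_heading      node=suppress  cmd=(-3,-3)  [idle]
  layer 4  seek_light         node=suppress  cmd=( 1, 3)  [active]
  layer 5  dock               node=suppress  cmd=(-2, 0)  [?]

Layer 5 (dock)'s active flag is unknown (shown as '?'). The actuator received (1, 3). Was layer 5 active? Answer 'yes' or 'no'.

If layer 5 is active=yes:
  actuator would be (-2, 0)
If layer 5 is active=no:
  actuator would be (1, 3)
Observed (1, 3), so layer 5 was idle.

no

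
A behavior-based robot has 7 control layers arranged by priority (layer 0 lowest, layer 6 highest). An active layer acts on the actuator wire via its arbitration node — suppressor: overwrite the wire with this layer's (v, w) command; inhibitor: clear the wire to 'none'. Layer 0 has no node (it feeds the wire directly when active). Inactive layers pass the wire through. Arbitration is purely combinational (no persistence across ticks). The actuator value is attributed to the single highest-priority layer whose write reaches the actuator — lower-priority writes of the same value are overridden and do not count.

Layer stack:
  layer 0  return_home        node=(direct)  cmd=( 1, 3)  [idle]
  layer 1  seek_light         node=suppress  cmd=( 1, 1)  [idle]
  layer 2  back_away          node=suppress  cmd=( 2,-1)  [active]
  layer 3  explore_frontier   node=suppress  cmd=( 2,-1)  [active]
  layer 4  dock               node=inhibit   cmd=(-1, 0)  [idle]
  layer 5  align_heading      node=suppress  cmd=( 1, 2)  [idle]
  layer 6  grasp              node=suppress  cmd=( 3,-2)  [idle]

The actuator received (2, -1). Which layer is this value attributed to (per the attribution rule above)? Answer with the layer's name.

explore_frontier

layer 0 (return_home) idle — none
layer 1 (seek_light) idle — unchanged: none
layer 2 (back_away) active — suppresses: (2, -1)
layer 3 (explore_frontier) active — suppresses: (2, -1)
layer 4 (dock) idle — unchanged: (2, -1)
layer 5 (align_heading) idle — unchanged: (2, -1)
layer 6 (grasp) idle — unchanged: (2, -1)
→ actuator (2, -1)
last writer: layer 3 = explore_frontier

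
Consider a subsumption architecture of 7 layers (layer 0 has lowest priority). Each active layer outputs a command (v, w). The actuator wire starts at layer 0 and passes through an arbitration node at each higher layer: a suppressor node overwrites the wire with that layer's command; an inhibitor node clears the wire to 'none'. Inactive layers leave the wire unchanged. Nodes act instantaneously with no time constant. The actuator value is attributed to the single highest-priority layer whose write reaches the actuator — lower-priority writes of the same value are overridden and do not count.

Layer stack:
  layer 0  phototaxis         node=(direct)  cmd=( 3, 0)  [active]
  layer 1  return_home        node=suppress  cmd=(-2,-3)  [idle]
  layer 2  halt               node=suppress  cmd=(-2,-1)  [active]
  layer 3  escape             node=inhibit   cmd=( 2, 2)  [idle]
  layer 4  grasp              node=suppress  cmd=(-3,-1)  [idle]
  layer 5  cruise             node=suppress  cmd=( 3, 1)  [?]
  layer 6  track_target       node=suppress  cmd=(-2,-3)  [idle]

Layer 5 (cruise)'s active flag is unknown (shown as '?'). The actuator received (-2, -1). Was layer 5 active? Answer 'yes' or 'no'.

If layer 5 is active=yes:
  actuator would be (3, 1)
If layer 5 is active=no:
  actuator would be (-2, -1)
Observed (-2, -1), so layer 5 was idle.

no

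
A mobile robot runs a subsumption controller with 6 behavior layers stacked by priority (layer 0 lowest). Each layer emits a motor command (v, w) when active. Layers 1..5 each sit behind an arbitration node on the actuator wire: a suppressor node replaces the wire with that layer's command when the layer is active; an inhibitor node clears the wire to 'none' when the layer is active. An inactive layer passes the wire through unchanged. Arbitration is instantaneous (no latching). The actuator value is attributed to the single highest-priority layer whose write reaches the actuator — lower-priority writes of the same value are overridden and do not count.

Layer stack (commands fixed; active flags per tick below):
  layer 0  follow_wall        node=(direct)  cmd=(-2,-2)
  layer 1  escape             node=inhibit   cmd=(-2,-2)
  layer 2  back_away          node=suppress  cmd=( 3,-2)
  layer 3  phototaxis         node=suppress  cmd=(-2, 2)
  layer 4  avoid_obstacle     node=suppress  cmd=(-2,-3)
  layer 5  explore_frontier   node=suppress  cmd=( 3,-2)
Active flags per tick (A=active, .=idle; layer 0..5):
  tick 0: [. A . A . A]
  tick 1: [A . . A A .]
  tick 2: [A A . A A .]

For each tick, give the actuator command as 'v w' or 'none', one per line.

tick 0:
  [0] follow_wall off; wire := none
  [1] escape on (inhibit); wire := none
  [2] back_away off; pass none
  [3] phototaxis on (suppress); wire := (-2, 2)
  [4] avoid_obstacle off; pass (-2, 2)
  [5] explore_frontier on (suppress); wire := (3, -2)
  output (3, -2)
tick 1:
  [0] follow_wall on; wire := (-2, -2)
  [1] escape off; pass (-2, -2)
  [2] back_away off; pass (-2, -2)
  [3] phototaxis on (suppress); wire := (-2, 2)
  [4] avoid_obstacle on (suppress); wire := (-2, -3)
  [5] explore_frontier off; pass (-2, -3)
  output (-2, -3)
tick 2:
  [0] follow_wall on; wire := (-2, -2)
  [1] escape on (inhibit); wire := none
  [2] back_away off; pass none
  [3] phototaxis on (suppress); wire := (-2, 2)
  [4] avoid_obstacle on (suppress); wire := (-2, -3)
  [5] explore_frontier off; pass (-2, -3)
  output (-2, -3)

3 -2
-2 -3
-2 -3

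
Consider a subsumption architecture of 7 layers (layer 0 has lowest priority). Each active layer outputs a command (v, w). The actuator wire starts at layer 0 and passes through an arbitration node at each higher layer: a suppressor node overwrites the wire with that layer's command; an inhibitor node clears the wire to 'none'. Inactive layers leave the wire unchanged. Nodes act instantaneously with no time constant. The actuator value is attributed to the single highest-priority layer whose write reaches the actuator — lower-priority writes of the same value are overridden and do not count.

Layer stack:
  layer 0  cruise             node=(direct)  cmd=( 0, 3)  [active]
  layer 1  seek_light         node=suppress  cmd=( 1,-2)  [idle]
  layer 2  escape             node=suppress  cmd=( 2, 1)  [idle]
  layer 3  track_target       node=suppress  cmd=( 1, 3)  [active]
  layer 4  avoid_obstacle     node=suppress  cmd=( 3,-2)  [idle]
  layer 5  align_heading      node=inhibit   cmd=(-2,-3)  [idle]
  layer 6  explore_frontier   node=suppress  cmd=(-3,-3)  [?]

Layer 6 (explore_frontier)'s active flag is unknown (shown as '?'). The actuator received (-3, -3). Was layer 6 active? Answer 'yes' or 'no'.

yes

If layer 6 is active=yes:
  actuator would be (-3, -3)
If layer 6 is active=no:
  actuator would be (1, 3)
Observed (-3, -3), so layer 6 was active.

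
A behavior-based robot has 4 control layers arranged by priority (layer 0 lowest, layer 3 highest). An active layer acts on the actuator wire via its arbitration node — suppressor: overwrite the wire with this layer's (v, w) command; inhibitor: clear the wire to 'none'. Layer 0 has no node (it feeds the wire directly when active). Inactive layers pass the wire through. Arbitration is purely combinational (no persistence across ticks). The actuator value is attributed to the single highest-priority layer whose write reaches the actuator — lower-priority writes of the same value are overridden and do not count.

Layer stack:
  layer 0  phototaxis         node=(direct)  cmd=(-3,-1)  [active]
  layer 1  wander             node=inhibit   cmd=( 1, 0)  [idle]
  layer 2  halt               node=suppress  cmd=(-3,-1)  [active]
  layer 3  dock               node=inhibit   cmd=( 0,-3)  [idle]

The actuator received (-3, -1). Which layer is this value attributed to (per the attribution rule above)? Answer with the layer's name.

halt

[0] phototaxis on; wire := (-3, -1)
[1] wander off; pass (-3, -1)
[2] halt on (suppress); wire := (-3, -1)
[3] dock off; pass (-3, -1)
output (-3, -1)
last writer: layer 2 = halt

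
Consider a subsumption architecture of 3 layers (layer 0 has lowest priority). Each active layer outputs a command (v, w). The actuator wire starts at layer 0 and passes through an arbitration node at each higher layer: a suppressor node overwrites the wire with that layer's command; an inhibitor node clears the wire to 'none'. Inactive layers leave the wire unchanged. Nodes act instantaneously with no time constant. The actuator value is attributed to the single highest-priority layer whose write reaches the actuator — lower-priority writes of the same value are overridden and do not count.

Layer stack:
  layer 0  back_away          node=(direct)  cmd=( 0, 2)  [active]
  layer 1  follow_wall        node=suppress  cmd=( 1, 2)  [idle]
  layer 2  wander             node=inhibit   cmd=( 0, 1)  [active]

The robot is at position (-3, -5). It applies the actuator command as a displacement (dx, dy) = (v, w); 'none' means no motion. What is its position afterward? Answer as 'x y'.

-3 -5

L0 back_away: active, feeds wire = (0, 2)
L1 follow_wall: idle → wire stays (0, 2)
L2 wander: active, inhibitor → wire = none
actuator = none
position: (-3, -5) + none = (-3, -5)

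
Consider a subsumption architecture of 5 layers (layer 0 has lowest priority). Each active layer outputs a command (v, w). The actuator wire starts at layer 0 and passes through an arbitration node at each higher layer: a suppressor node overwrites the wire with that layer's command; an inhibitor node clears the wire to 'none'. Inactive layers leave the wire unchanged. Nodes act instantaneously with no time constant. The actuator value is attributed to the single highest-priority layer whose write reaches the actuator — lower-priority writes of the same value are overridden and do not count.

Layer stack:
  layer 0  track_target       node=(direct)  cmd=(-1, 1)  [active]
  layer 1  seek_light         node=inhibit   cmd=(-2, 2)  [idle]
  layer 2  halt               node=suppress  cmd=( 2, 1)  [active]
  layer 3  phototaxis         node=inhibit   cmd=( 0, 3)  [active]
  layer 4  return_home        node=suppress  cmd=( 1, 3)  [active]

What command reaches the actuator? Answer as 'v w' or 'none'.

1 3

layer 0 (track_target) active — direct: (-1, 1)
layer 1 (seek_light) idle — unchanged: (-1, 1)
layer 2 (halt) active — suppresses: (2, 1)
layer 3 (phototaxis) active — inhibits: none
layer 4 (return_home) active — suppresses: (1, 3)
→ actuator (1, 3)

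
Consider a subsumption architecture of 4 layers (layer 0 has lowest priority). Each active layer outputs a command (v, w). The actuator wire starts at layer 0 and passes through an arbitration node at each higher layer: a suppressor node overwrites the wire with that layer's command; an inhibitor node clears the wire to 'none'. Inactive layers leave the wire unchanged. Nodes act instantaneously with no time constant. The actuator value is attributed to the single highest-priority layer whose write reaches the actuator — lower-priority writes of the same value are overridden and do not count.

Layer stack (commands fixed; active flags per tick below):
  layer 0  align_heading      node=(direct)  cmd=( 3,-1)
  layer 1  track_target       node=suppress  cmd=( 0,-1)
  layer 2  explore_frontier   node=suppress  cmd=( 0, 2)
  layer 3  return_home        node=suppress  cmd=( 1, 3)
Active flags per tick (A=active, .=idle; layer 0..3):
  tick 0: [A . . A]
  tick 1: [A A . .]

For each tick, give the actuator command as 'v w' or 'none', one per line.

1 3
0 -1

tick 0:
  L0 align_heading: active, feeds wire = (3, -1)
  L1 track_target: idle → wire stays (3, -1)
  L2 explore_frontier: idle → wire stays (3, -1)
  L3 return_home: active, suppressor → wire = (1, 3)
  actuator = (1, 3)
tick 1:
  L0 align_heading: active, feeds wire = (3, -1)
  L1 track_target: active, suppressor → wire = (0, -1)
  L2 explore_frontier: idle → wire stays (0, -1)
  L3 return_home: idle → wire stays (0, -1)
  actuator = (0, -1)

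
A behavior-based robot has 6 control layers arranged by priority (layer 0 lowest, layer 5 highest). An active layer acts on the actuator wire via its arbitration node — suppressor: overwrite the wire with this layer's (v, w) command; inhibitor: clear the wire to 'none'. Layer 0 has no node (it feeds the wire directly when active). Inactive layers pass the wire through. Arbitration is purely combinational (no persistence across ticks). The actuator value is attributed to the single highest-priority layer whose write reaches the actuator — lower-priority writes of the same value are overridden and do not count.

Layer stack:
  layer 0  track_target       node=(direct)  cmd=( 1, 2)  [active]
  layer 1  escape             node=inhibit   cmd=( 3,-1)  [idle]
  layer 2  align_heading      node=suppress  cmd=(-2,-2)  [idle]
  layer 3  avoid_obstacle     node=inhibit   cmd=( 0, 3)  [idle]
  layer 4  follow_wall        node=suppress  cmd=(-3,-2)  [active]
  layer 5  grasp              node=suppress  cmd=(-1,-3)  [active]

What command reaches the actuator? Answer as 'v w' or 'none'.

[0] track_target on; wire := (1, 2)
[1] escape off; pass (1, 2)
[2] align_heading off; pass (1, 2)
[3] avoid_obstacle off; pass (1, 2)
[4] follow_wall on (suppress); wire := (-3, -2)
[5] grasp on (suppress); wire := (-1, -3)
output (-1, -3)

-1 -3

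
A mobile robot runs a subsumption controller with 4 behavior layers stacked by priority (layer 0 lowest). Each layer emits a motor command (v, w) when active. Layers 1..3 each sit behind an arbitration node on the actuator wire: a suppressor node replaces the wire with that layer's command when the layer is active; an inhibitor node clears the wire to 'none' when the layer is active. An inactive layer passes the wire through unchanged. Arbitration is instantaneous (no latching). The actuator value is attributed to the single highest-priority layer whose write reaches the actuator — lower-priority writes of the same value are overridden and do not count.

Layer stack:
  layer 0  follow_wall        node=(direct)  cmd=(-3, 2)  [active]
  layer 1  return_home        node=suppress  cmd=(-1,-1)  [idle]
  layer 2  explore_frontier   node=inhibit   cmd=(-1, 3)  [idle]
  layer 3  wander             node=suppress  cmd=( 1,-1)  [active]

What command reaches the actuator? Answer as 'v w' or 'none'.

layer 0 (follow_wall) active — direct: (-3, 2)
layer 1 (return_home) idle — unchanged: (-3, 2)
layer 2 (explore_frontier) idle — unchanged: (-3, 2)
layer 3 (wander) active — suppresses: (1, -1)
→ actuator (1, -1)

1 -1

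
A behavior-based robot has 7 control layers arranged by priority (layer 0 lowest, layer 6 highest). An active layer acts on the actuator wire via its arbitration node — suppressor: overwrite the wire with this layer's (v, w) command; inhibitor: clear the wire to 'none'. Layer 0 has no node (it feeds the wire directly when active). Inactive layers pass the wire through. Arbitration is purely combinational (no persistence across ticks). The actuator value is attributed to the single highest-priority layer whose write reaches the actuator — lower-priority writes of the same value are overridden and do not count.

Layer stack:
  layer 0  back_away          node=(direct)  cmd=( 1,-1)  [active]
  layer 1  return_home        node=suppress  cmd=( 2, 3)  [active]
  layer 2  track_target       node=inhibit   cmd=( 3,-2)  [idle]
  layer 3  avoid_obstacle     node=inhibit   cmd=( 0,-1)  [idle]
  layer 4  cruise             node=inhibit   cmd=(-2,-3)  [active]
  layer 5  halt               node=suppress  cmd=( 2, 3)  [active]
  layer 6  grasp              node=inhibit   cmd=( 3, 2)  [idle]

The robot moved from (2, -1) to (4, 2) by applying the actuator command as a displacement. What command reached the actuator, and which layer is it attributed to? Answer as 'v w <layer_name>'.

2 3 halt

displacement = (4, 2) − (2, -1) = (2, 3)
[0] back_away on; wire := (1, -1)
[1] return_home on (suppress); wire := (2, 3)
[2] track_target off; pass (2, 3)
[3] avoid_obstacle off; pass (2, 3)
[4] cruise on (inhibit); wire := none
[5] halt on (suppress); wire := (2, 3)
[6] grasp off; pass (2, 3)
output (2, 3) — from layer 5 (halt)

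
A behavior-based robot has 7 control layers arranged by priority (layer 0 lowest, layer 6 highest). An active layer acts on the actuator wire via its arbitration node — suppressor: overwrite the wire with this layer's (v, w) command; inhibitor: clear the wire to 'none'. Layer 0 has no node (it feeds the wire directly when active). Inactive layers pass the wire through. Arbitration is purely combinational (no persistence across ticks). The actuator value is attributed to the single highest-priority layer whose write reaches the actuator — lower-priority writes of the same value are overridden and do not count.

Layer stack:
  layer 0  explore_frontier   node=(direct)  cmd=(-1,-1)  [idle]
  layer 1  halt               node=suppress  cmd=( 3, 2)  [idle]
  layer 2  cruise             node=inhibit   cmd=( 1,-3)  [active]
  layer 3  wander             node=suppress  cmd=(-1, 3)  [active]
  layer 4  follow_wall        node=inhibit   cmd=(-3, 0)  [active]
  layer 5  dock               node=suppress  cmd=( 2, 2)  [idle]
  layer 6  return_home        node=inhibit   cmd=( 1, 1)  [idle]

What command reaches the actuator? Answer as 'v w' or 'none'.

layer 0 (explore_frontier) idle — none
layer 1 (halt) idle — unchanged: none
layer 2 (cruise) active — inhibits: none
layer 3 (wander) active — suppresses: (-1, 3)
layer 4 (follow_wall) active — inhibits: none
layer 5 (dock) idle — unchanged: none
layer 6 (return_home) idle — unchanged: none
→ actuator none

none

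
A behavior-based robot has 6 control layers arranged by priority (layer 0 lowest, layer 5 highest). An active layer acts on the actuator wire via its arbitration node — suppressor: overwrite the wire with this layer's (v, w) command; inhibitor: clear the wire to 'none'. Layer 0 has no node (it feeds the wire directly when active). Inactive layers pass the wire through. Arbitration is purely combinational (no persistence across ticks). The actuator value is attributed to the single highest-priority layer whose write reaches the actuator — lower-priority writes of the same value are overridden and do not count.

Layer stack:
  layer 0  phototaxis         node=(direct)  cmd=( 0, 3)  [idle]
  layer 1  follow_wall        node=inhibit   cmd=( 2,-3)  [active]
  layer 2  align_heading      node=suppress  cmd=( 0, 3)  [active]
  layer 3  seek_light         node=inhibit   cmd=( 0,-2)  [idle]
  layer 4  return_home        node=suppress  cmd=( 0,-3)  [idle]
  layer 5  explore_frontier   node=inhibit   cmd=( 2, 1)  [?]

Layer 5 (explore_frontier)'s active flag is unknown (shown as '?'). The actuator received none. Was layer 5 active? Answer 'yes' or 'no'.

If layer 5 is active=yes:
  actuator would be none
If layer 5 is active=no:
  actuator would be (0, 3)
Observed none, so layer 5 was active.

yes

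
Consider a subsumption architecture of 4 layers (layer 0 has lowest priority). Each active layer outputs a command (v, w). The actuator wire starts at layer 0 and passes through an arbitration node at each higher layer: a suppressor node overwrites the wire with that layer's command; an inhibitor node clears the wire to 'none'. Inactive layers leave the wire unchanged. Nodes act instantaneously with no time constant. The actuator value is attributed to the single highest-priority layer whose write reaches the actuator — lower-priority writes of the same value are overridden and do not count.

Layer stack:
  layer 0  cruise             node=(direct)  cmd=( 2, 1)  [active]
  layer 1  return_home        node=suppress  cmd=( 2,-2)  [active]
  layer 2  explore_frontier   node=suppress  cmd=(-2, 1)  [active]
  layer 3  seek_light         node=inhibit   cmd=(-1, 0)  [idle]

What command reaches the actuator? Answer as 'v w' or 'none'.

-2 1

layer 0 (cruise) active — direct: (2, 1)
layer 1 (return_home) active — suppresses: (2, -2)
layer 2 (explore_frontier) active — suppresses: (-2, 1)
layer 3 (seek_light) idle — unchanged: (-2, 1)
→ actuator (-2, 1)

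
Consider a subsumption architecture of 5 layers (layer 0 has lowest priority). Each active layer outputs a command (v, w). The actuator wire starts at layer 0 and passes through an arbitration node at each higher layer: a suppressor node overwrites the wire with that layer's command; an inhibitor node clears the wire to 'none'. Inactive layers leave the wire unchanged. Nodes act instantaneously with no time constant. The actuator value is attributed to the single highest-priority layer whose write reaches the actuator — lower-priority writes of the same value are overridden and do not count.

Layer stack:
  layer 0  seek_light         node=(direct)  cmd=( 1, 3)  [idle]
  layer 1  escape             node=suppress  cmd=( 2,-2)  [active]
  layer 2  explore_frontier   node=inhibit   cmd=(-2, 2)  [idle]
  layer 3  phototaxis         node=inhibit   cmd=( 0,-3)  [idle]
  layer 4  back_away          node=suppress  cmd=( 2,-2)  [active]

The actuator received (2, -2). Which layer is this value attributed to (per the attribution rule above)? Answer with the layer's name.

layer 0 (seek_light) idle — none
layer 1 (escape) active — suppresses: (2, -2)
layer 2 (explore_frontier) idle — unchanged: (2, -2)
layer 3 (phototaxis) idle — unchanged: (2, -2)
layer 4 (back_away) active — suppresses: (2, -2)
→ actuator (2, -2)
last writer: layer 4 = back_away

back_away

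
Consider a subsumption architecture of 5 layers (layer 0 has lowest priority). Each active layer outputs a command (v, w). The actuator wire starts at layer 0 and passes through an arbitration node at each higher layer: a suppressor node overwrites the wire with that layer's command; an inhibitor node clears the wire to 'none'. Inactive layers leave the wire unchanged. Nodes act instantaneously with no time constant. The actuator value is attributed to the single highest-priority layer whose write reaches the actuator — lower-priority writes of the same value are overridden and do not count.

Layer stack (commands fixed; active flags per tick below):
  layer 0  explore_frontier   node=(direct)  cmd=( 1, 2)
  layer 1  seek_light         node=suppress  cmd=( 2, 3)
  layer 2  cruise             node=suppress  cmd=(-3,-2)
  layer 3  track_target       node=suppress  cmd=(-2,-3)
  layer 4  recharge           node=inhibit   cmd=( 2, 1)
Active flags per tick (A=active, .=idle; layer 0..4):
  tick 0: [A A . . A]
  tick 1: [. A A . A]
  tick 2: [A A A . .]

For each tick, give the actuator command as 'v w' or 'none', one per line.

none
none
-3 -2

tick 0:
  L0 explore_frontier: active, feeds wire = (1, 2)
  L1 seek_light: active, suppressor → wire = (2, 3)
  L2 cruise: idle → wire stays (2, 3)
  L3 track_target: idle → wire stays (2, 3)
  L4 recharge: active, inhibitor → wire = none
  actuator = none
tick 1:
  L0 explore_frontier: idle → wire = none
  L1 seek_light: active, suppressor → wire = (2, 3)
  L2 cruise: active, suppressor → wire = (-3, -2)
  L3 track_target: idle → wire stays (-3, -2)
  L4 recharge: active, inhibitor → wire = none
  actuator = none
tick 2:
  L0 explore_frontier: active, feeds wire = (1, 2)
  L1 seek_light: active, suppressor → wire = (2, 3)
  L2 cruise: active, suppressor → wire = (-3, -2)
  L3 track_target: idle → wire stays (-3, -2)
  L4 recharge: idle → wire stays (-3, -2)
  actuator = (-3, -2)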